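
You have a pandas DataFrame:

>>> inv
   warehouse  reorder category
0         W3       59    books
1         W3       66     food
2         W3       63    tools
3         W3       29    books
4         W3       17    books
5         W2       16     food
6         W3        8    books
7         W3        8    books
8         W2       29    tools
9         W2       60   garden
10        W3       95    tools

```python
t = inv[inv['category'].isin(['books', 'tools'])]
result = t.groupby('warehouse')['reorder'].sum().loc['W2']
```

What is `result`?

29

filter rows where category in ['books', 'tools']:
   warehouse  reorder category
0         W3       59    books
2         W3       63    tools
3         W3       29    books
4         W3       17    books
6         W3        8    books
7         W3        8    books
8         W2       29    tools
10        W3       95    tools
group by warehouse, sum of reorder:
warehouse
W2     29
W3    279
Name: reorder, dtype: int64
Hence 29.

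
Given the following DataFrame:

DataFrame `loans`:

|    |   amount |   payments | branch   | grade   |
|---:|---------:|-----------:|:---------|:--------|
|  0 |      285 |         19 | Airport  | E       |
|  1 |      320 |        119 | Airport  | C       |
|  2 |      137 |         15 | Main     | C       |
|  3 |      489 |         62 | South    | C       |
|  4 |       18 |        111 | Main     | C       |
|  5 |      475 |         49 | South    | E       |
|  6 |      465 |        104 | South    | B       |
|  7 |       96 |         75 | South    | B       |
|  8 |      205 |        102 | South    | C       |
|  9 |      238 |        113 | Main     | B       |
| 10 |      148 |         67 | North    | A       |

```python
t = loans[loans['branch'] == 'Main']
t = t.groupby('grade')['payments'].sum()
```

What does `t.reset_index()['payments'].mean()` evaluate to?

119.5

filter rows where branch == 'Main':
   amount  payments branch grade
2     137        15   Main     C
4      18       111   Main     C
9     238       113   Main     B
group by grade, sum of payments:
grade
B    113
C    126
Name: payments, dtype: int64
reset_index():
  grade  payments
0     B       113
1     C       126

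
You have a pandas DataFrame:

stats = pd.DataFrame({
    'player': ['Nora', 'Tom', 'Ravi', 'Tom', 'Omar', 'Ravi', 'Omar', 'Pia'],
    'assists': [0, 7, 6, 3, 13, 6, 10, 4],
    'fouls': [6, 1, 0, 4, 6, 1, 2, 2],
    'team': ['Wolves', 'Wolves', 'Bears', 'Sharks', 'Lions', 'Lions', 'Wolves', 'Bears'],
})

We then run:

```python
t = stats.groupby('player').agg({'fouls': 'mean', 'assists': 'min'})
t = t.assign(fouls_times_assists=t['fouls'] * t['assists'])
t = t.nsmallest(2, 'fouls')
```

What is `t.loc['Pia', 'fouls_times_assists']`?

group by player: mean(fouls), min(assists):
        fouls  assists
player                
Nora      6.0        0
Omar      4.0       10
Pia       2.0        4
Ravi      0.5        6
Tom       2.5        3
add column fouls_times_assists = t['fouls'] * t['assists']:
        fouls  assists  fouls_times_assists
player                                     
Nora      6.0        0                  0.0
Omar      4.0       10                 40.0
Pia       2.0        4                  8.0
Ravi      0.5        6                  3.0
Tom       2.5        3                  7.5
take 2 rows with smallest fouls:
        fouls  assists  fouls_times_assists
player                                     
Ravi      0.5        6                  3.0
Pia       2.0        4                  8.0

8.0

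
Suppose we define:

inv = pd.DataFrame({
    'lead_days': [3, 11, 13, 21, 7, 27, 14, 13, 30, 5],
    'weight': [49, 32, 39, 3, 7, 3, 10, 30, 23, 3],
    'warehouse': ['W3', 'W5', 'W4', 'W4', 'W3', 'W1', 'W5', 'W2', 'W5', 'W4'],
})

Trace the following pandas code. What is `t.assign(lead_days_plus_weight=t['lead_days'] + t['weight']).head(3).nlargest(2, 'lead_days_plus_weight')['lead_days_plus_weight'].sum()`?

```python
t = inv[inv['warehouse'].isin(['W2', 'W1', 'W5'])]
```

73

filter rows where warehouse in ['W2', 'W1', 'W5']:
   lead_days  weight warehouse
1         11      32        W5
5         27       3        W1
6         14      10        W5
7         13      30        W2
8         30      23        W5
add column lead_days_plus_weight = t['lead_days'] + t['weight']:
   lead_days  weight warehouse  lead_days_plus_weight
1         11      32        W5                     43
5         27       3        W1                     30
6         14      10        W5                     24
7         13      30        W2                     43
8         30      23        W5                     53
take first 3 rows:
   lead_days  weight warehouse  lead_days_plus_weight
1         11      32        W5                     43
5         27       3        W1                     30
6         14      10        W5                     24
take 2 rows with largest lead_days_plus_weight:
   lead_days  weight warehouse  lead_days_plus_weight
1         11      32        W5                     43
5         27       3        W1                     30
Hence 73.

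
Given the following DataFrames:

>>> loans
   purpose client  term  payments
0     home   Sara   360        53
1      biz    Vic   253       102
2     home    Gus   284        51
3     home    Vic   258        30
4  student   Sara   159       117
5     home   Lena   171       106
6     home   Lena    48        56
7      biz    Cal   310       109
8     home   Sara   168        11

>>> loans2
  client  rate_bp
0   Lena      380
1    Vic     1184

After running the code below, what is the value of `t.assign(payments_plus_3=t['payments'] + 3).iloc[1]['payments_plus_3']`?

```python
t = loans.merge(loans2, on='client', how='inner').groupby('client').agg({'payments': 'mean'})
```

69.0

merge on 'client' (how='inner') → 4 rows:
  purpose client  term  payments  rate_bp
0     biz    Vic   253       102     1184
1    home    Vic   258        30     1184
2    home   Lena   171       106      380
3    home   Lena    48        56      380
group by client, mean of payments:
        payments
client          
Lena        81.0
Vic         66.0
add column payments_plus_3 = t['payments'] + 3:
        payments  payments_plus_3
client                           
Lena        81.0             84.0
Vic         66.0             69.0
Hence 69.0.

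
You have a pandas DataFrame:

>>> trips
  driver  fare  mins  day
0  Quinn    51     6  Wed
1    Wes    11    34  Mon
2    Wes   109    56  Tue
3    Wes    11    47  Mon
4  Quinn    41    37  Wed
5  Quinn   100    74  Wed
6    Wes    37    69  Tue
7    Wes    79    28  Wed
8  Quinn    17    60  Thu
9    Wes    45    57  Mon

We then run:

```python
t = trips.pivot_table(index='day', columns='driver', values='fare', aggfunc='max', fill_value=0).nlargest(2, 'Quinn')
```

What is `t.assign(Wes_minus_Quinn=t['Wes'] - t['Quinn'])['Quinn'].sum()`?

pivot: rows=day, cols=driver, max(fare):
driver  Quinn  Wes
day               
Mon         0   45
Thu        17    0
Tue         0  109
Wed       100   79
take 2 rows with largest Quinn:
driver  Quinn  Wes
day               
Wed       100   79
Thu        17    0
add column Wes_minus_Quinn = t['Wes'] - t['Quinn']:
driver  Quinn  Wes  Wes_minus_Quinn
day                                
Wed       100   79              -21
Thu        17    0              -17
sum of column 'Quinn' → 117

117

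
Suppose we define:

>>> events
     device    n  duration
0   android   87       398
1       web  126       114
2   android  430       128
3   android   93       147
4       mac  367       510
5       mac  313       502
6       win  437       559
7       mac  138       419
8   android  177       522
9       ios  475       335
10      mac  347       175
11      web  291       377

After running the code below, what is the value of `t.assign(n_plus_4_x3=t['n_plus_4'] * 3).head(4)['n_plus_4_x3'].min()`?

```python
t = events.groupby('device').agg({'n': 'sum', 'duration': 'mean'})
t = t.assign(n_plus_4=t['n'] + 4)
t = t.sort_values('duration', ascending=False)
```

group by device: sum(n), mean(duration):
            n  duration
device                 
android   787    298.75
ios       475    335.00
mac      1165    401.50
web       417    245.50
win       437    559.00
add column n_plus_4 = t['n'] + 4:
            n  duration  n_plus_4
device                           
android   787    298.75       791
ios       475    335.00       479
mac      1165    401.50      1169
web       417    245.50       421
win       437    559.00       441
sort by duration descending:
            n  duration  n_plus_4
device                           
win       437    559.00       441
mac      1165    401.50      1169
ios       475    335.00       479
android   787    298.75       791
web       417    245.50       421
add column n_plus_4_x3 = t['n_plus_4'] * 3:
            n  duration  n_plus_4  n_plus_4_x3
device                                        
win       437    559.00       441         1323
mac      1165    401.50      1169         3507
ios       475    335.00       479         1437
android   787    298.75       791         2373
web       417    245.50       421         1263
take first 4 rows:
            n  duration  n_plus_4  n_plus_4_x3
device                                        
win       437    559.00       441         1323
mac      1165    401.50      1169         3507
ios       475    335.00       479         1437
android   787    298.75       791         2373

1323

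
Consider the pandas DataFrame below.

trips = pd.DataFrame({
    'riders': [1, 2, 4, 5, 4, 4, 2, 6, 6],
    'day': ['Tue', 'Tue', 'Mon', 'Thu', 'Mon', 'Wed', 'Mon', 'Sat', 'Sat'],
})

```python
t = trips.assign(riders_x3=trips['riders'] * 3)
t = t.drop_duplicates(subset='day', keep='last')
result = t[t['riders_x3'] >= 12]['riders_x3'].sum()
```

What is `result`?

45

add column riders_x3 = trips['riders'] * 3:
   riders  day  riders_x3
0       1  Tue          3
1       2  Tue          6
2       4  Mon         12
3       5  Thu         15
4       4  Mon         12
5       4  Wed         12
6       2  Mon          6
7       6  Sat         18
8       6  Sat         18
drop duplicate day (keep=last):
   riders  day  riders_x3
1       2  Tue          6
3       5  Thu         15
5       4  Wed         12
6       2  Mon          6
8       6  Sat         18
filter rows where riders_x3 >= 12:
   riders  day  riders_x3
3       5  Thu         15
5       4  Wed         12
8       6  Sat         18
Taking the sum of column 'riders_x3' gives 45.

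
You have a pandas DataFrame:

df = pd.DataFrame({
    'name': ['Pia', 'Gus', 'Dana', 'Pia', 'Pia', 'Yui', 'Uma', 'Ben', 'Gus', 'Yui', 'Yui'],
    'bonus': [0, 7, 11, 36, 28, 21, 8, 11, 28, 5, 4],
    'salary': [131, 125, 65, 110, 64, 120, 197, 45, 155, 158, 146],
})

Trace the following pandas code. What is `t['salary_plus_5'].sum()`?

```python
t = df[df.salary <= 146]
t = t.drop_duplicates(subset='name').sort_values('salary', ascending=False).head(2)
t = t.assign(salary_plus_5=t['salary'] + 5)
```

266

filter rows where salary <= 146:
    name  bonus  salary
0    Pia      0     131
1    Gus      7     125
2   Dana     11      65
3    Pia     36     110
4    Pia     28      64
5    Yui     21     120
7    Ben     11      45
10   Yui      4     146
drop duplicate name (keep=first):
   name  bonus  salary
0   Pia      0     131
1   Gus      7     125
2  Dana     11      65
5   Yui     21     120
7   Ben     11      45
sort by salary descending:
   name  bonus  salary
0   Pia      0     131
1   Gus      7     125
5   Yui     21     120
2  Dana     11      65
7   Ben     11      45
take first 2 rows:
  name  bonus  salary
0  Pia      0     131
1  Gus      7     125
add column salary_plus_5 = t['salary'] + 5:
  name  bonus  salary  salary_plus_5
0  Pia      0     131            136
1  Gus      7     125            130
Reading off the sum of column 'salary_plus_5', we get 266.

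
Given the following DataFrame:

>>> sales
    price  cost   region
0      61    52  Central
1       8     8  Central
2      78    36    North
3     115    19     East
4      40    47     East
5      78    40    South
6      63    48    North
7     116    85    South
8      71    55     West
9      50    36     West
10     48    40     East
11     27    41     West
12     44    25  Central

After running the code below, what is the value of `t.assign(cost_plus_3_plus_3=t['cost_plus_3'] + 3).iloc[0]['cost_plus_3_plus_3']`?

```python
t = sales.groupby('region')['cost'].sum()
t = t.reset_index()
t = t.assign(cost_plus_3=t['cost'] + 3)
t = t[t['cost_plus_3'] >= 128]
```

131

group by region, sum of cost:
region
Central     85
East       106
North       84
South      125
West       132
Name: cost, dtype: int64
reset_index():
    region  cost
0  Central    85
1     East   106
2    North    84
3    South   125
4     West   132
add column cost_plus_3 = t['cost'] + 3:
    region  cost  cost_plus_3
0  Central    85           88
1     East   106          109
2    North    84           87
3    South   125          128
4     West   132          135
filter rows where cost_plus_3 >= 128:
  region  cost  cost_plus_3
3  South   125          128
4   West   132          135
add column cost_plus_3_plus_3 = t['cost_plus_3'] + 3:
  region  cost  cost_plus_3  cost_plus_3_plus_3
3  South   125          128                 131
4   West   132          135                 138
Hence 131.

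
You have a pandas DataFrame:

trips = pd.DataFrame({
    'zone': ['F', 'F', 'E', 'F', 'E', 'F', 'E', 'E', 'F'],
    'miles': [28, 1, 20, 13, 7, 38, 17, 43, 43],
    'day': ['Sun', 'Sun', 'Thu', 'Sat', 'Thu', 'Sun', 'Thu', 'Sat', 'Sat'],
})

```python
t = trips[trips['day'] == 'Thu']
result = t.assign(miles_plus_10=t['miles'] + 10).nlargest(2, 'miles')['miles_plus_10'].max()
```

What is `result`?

filter rows where day == 'Thu':
  zone  miles  day
2    E     20  Thu
4    E      7  Thu
6    E     17  Thu
add column miles_plus_10 = t['miles'] + 10:
  zone  miles  day  miles_plus_10
2    E     20  Thu             30
4    E      7  Thu             17
6    E     17  Thu             27
take 2 rows with largest miles:
  zone  miles  day  miles_plus_10
2    E     20  Thu             30
6    E     17  Thu             27
The max of column 'miles_plus_10' is 30.

30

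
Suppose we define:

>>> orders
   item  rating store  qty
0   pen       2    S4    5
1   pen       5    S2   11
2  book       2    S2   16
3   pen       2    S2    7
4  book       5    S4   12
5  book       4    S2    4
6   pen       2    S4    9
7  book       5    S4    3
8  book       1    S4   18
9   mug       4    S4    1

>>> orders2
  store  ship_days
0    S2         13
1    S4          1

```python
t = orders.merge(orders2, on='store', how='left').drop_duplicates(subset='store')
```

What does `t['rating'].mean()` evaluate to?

3.5

merge on 'store' (how='left') → 10 rows:
   item  rating store  qty  ship_days
0   pen       2    S4    5          1
1   pen       5    S2   11         13
2  book       2    S2   16         13
3   pen       2    S2    7         13
4  book       5    S4   12          1
5  book       4    S2    4         13
6   pen       2    S4    9          1
7  book       5    S4    3          1
8  book       1    S4   18          1
9   mug       4    S4    1          1
drop duplicate store (keep=first):
  item  rating store  qty  ship_days
0  pen       2    S4    5          1
1  pen       5    S2   11         13
The mean of column 'rating' is 3.5.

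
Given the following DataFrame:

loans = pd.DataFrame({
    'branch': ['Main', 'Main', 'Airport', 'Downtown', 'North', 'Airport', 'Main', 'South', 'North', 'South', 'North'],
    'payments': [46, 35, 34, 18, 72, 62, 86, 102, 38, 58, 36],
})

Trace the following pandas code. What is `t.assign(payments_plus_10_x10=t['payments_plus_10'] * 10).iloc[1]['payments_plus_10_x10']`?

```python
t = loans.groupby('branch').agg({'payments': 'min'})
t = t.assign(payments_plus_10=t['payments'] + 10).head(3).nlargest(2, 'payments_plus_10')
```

group by branch, min of payments:
          payments
branch            
Airport         34
Downtown        18
Main            35
North           36
South           58
add column payments_plus_10 = t['payments'] + 10:
          payments  payments_plus_10
branch                              
Airport         34                44
Downtown        18                28
Main            35                45
North           36                46
South           58                68
take first 3 rows:
          payments  payments_plus_10
branch                              
Airport         34                44
Downtown        18                28
Main            35                45
take 2 rows with largest payments_plus_10:
         payments  payments_plus_10
branch                             
Main           35                45
Airport        34                44
add column payments_plus_10_x10 = t['payments_plus_10'] * 10:
         payments  payments_plus_10  payments_plus_10_x10
branch                                                   
Main           35                45                   450
Airport        34                44                   440
So iloc[1]['payments_plus_10_x10'] = 440.

440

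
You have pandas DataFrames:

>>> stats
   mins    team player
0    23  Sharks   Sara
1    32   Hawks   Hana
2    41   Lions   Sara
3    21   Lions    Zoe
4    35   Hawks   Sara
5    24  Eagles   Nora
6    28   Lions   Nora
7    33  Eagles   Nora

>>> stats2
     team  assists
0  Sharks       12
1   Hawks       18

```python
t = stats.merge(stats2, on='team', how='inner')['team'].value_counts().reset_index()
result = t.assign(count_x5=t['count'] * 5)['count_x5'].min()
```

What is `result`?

merge on 'team' (how='inner') → 3 rows:
   mins    team player  assists
0    23  Sharks   Sara       12
1    32   Hawks   Hana       18
2    35   Hawks   Sara       18
value_counts of team:
team
Hawks     2
Sharks    1
Name: count, dtype: int64
reset_index():
     team  count
0   Hawks      2
1  Sharks      1
add column count_x5 = t['count'] * 5:
     team  count  count_x5
0   Hawks      2        10
1  Sharks      1         5
Finally, min of column 'count_x5' = 5.

5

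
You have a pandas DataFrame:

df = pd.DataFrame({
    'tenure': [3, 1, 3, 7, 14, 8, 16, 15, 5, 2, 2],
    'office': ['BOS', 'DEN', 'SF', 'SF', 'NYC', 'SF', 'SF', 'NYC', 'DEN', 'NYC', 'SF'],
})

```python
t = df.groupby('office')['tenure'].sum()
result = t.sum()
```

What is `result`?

group by office, sum of tenure:
office
BOS     3
DEN     6
NYC    31
SF     36
Name: tenure, dtype: int64
So sum() = 76.

76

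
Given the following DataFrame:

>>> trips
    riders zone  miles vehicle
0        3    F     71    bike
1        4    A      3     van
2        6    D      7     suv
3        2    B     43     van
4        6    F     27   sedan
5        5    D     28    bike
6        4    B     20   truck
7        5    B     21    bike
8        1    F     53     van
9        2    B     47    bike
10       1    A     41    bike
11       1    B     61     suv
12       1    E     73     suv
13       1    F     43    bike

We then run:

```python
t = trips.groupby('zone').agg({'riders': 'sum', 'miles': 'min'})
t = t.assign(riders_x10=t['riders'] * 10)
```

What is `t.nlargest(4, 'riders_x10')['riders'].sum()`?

group by zone: sum(riders), min(miles):
      riders  miles
zone               
A          5      3
B         14     20
D         11      7
E          1     73
F         11     27
add column riders_x10 = t['riders'] * 10:
      riders  miles  riders_x10
zone                           
A          5      3          50
B         14     20         140
D         11      7         110
E          1     73          10
F         11     27         110
take 4 rows with largest riders_x10:
      riders  miles  riders_x10
zone                           
B         14     20         140
D         11      7         110
F         11     27         110
A          5      3          50
Reading off the sum of column 'riders', we get 41.

41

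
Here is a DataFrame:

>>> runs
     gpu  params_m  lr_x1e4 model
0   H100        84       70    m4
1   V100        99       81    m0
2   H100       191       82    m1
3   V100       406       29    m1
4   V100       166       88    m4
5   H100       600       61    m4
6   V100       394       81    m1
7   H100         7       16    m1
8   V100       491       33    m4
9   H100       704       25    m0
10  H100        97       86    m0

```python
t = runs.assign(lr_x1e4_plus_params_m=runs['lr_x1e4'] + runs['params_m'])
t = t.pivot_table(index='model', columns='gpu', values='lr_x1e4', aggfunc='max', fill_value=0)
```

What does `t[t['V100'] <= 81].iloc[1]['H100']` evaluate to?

82

add column lr_x1e4_plus_params_m = runs['lr_x1e4'] + runs['params_m']:
     gpu  params_m  lr_x1e4 model  lr_x1e4_plus_params_m
0   H100        84       70    m4                    154
1   V100        99       81    m0                    180
2   H100       191       82    m1                    273
3   V100       406       29    m1                    435
4   V100       166       88    m4                    254
5   H100       600       61    m4                    661
6   V100       394       81    m1                    475
7   H100         7       16    m1                     23
8   V100       491       33    m4                    524
9   H100       704       25    m0                    729
10  H100        97       86    m0                    183
pivot: rows=model, cols=gpu, max(lr_x1e4):
gpu    H100  V100
model            
m0       86    81
m1       82    81
m4       70    88
filter rows where V100 <= 81:
gpu    H100  V100
model            
m0       86    81
m1       82    81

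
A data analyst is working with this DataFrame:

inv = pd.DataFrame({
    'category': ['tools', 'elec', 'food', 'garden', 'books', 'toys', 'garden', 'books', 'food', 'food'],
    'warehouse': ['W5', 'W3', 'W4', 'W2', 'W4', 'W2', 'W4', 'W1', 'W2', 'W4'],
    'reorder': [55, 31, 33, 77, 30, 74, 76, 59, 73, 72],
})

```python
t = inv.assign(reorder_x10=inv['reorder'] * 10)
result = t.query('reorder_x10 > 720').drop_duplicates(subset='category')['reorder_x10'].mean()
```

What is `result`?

746.666666667

add column reorder_x10 = inv['reorder'] * 10:
  category warehouse  reorder  reorder_x10
0    tools        W5       55          550
1     elec        W3       31          310
2     food        W4       33          330
3   garden        W2       77          770
4    books        W4       30          300
5     toys        W2       74          740
6   garden        W4       76          760
7    books        W1       59          590
8     food        W2       73          730
9     food        W4       72          720
filter rows where reorder_x10 > 720:
  category warehouse  reorder  reorder_x10
3   garden        W2       77          770
5     toys        W2       74          740
6   garden        W4       76          760
8     food        W2       73          730
drop duplicate category (keep=first):
  category warehouse  reorder  reorder_x10
3   garden        W2       77          770
5     toys        W2       74          740
8     food        W2       73          730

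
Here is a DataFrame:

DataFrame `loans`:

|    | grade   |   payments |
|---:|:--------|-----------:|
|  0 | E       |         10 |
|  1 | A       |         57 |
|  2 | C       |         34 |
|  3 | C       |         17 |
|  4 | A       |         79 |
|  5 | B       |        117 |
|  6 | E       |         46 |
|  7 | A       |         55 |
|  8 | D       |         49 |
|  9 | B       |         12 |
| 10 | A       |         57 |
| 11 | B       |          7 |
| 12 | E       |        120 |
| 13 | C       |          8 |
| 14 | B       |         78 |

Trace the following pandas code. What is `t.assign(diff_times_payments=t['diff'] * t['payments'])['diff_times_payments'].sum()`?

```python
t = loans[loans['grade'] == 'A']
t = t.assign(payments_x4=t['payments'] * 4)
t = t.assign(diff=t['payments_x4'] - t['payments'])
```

filter rows where grade == 'A':
   grade  payments
1      A        57
4      A        79
7      A        55
10     A        57
add column payments_x4 = t['payments'] * 4:
   grade  payments  payments_x4
1      A        57          228
4      A        79          316
7      A        55          220
10     A        57          228
add column diff = t['payments_x4'] - t['payments']:
   grade  payments  payments_x4  diff
1      A        57          228   171
4      A        79          316   237
7      A        55          220   165
10     A        57          228   171
add column diff_times_payments = t['diff'] * t['payments']:
   grade  payments  payments_x4  diff  diff_times_payments
1      A        57          228   171                 9747
4      A        79          316   237                18723
7      A        55          220   165                 9075
10     A        57          228   171                 9747
Then the sum of column 'diff_times_payments': 47292

47292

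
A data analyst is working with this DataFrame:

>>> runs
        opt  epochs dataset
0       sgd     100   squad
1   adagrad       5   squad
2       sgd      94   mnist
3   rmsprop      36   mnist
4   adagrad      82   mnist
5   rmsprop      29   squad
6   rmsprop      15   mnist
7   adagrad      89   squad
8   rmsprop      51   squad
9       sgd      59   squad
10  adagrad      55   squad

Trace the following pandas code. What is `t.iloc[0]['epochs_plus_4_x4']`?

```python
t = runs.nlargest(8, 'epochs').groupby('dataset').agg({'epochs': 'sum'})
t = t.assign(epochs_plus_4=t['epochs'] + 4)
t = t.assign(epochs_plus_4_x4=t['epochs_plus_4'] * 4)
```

take 8 rows with largest epochs:
        opt  epochs dataset
0       sgd     100   squad
2       sgd      94   mnist
7   adagrad      89   squad
4   adagrad      82   mnist
9       sgd      59   squad
10  adagrad      55   squad
8   rmsprop      51   squad
3   rmsprop      36   mnist
group by dataset, sum of epochs:
         epochs
dataset        
mnist       212
squad       354
add column epochs_plus_4 = t['epochs'] + 4:
         epochs  epochs_plus_4
dataset                       
mnist       212            216
squad       354            358
add column epochs_plus_4_x4 = t['epochs_plus_4'] * 4:
         epochs  epochs_plus_4  epochs_plus_4_x4
dataset                                         
mnist       212            216               864
squad       354            358              1432
So iloc[0]['epochs_plus_4_x4'] = 864.

864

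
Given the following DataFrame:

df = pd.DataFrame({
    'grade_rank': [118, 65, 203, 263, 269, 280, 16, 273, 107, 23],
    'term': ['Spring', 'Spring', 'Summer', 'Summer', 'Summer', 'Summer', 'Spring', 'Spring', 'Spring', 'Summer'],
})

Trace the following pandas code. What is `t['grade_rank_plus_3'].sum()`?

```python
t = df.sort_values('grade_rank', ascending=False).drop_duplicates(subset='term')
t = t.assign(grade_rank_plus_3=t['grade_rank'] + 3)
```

sort by grade_rank descending:
   grade_rank    term
5         280  Summer
7         273  Spring
4         269  Summer
3         263  Summer
2         203  Summer
0         118  Spring
8         107  Spring
1          65  Spring
9          23  Summer
6          16  Spring
drop duplicate term (keep=first):
   grade_rank    term
5         280  Summer
7         273  Spring
add column grade_rank_plus_3 = t['grade_rank'] + 3:
   grade_rank    term  grade_rank_plus_3
5         280  Summer                283
7         273  Spring                276

559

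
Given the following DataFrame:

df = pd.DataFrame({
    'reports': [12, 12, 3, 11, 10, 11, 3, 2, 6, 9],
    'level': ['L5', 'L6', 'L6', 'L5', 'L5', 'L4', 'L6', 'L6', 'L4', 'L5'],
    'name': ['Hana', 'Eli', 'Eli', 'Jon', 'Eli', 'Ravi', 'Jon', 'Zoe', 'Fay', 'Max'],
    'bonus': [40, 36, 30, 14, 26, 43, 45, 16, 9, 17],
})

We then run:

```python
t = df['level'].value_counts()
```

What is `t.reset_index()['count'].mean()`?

value_counts of level:
level
L5    4
L6    4
L4    2
Name: count, dtype: int64
reset_index():
  level  count
0    L5      4
1    L6      4
2    L4      2

3.33333333333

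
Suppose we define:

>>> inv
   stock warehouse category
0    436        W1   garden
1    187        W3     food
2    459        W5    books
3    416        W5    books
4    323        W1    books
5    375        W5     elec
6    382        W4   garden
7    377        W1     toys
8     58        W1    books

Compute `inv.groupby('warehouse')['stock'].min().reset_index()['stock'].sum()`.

group by warehouse, min of stock:
warehouse
W1     58
W3    187
W4    382
W5    375
Name: stock, dtype: int64
reset_index():
  warehouse  stock
0        W1     58
1        W3    187
2        W4    382
3        W5    375
So sum() = 1002.

1002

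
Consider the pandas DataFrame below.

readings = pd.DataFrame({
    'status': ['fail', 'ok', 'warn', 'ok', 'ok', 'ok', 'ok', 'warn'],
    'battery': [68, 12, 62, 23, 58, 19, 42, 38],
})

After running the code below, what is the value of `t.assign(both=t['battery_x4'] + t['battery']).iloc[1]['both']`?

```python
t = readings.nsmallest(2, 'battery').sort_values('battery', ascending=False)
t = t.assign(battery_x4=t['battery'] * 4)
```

60

take 2 rows with smallest battery:
  status  battery
1     ok       12
5     ok       19
sort by battery descending:
  status  battery
5     ok       19
1     ok       12
add column battery_x4 = t['battery'] * 4:
  status  battery  battery_x4
5     ok       19          76
1     ok       12          48
add column both = t['battery_x4'] + t['battery']:
  status  battery  battery_x4  both
5     ok       19          76    95
1     ok       12          48    60
Reading off the value at position 1, column 'both', we get 60.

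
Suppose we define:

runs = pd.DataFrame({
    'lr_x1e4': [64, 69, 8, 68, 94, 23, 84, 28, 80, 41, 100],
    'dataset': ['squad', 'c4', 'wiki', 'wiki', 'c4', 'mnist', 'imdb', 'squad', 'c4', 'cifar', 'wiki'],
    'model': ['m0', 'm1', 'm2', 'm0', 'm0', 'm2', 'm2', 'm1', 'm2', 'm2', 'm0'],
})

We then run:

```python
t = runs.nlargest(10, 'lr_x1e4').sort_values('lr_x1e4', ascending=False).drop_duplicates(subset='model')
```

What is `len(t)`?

3

take 10 rows with largest lr_x1e4:
    lr_x1e4 dataset model
10      100    wiki    m0
4        94      c4    m0
6        84    imdb    m2
8        80      c4    m2
1        69      c4    m1
3        68    wiki    m0
0        64   squad    m0
9        41   cifar    m2
7        28   squad    m1
5        23   mnist    m2
sort by lr_x1e4 descending:
    lr_x1e4 dataset model
10      100    wiki    m0
4        94      c4    m0
6        84    imdb    m2
8        80      c4    m2
1        69      c4    m1
3        68    wiki    m0
0        64   squad    m0
9        41   cifar    m2
7        28   squad    m1
5        23   mnist    m2
drop duplicate model (keep=first):
    lr_x1e4 dataset model
10      100    wiki    m0
6        84    imdb    m2
1        69      c4    m1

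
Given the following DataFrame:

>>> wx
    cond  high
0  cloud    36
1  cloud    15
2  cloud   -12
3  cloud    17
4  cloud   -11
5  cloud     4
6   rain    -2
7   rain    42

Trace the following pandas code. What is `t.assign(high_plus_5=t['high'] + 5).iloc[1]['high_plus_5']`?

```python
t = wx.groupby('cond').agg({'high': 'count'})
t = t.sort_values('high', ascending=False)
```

7

group by cond, count of high:
       high
cond       
cloud     6
rain      2
sort by high descending:
       high
cond       
cloud     6
rain      2
add column high_plus_5 = t['high'] + 5:
       high  high_plus_5
cond                    
cloud     6           11
rain      2            7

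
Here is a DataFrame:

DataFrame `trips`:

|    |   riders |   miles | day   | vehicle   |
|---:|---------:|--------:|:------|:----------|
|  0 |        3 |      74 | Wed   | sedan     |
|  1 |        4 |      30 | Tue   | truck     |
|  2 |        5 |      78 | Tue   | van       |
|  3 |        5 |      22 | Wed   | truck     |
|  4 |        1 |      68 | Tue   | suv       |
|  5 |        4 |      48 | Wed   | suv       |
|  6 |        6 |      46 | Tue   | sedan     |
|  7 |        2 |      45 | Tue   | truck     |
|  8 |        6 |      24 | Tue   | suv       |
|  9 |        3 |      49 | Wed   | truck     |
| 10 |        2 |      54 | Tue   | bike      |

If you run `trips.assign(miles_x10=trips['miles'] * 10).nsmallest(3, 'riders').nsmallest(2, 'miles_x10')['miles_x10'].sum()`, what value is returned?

990

add column miles_x10 = trips['miles'] * 10:
    riders  miles  day vehicle  miles_x10
0        3     74  Wed   sedan        740
1        4     30  Tue   truck        300
2        5     78  Tue     van        780
3        5     22  Wed   truck        220
4        1     68  Tue     suv        680
5        4     48  Wed     suv        480
6        6     46  Tue   sedan        460
7        2     45  Tue   truck        450
8        6     24  Tue     suv        240
9        3     49  Wed   truck        490
10       2     54  Tue    bike        540
take 3 rows with smallest riders:
    riders  miles  day vehicle  miles_x10
4        1     68  Tue     suv        680
7        2     45  Tue   truck        450
10       2     54  Tue    bike        540
take 2 rows with smallest miles_x10:
    riders  miles  day vehicle  miles_x10
7        2     45  Tue   truck        450
10       2     54  Tue    bike        540
The sum of column 'miles_x10' is 990.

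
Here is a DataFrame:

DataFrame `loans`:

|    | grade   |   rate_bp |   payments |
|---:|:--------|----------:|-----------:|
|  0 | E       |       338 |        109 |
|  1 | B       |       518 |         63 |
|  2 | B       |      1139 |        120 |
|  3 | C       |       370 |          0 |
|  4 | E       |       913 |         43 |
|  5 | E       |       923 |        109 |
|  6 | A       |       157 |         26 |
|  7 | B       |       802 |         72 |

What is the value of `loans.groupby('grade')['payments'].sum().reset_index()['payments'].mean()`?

group by grade, sum of payments:
grade
A     26
B    255
C      0
E    261
Name: payments, dtype: int64
reset_index():
  grade  payments
0     A        26
1     B       255
2     C         0
3     E       261
mean of column 'payments' → 135.5

135.5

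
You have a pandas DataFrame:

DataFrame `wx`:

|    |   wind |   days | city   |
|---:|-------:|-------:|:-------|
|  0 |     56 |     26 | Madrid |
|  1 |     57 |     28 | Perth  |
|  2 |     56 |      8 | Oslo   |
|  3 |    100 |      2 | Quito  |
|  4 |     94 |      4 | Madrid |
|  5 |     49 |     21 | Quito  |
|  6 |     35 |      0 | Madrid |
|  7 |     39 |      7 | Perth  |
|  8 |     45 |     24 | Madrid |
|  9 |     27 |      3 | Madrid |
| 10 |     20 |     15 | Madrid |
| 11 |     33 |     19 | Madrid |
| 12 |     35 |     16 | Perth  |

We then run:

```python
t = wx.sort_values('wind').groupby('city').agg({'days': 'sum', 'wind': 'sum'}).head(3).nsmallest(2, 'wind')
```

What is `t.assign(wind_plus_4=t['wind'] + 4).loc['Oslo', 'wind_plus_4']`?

sort by wind:
    wind  days    city
10    20    15  Madrid
9     27     3  Madrid
11    33    19  Madrid
6     35     0  Madrid
12    35    16   Perth
7     39     7   Perth
8     45    24  Madrid
5     49    21   Quito
0     56    26  Madrid
2     56     8    Oslo
1     57    28   Perth
4     94     4  Madrid
3    100     2   Quito
group by city: sum(days), sum(wind):
        days  wind
city              
Madrid    91   310
Oslo       8    56
Perth     51   131
Quito     23   149
take first 3 rows:
        days  wind
city              
Madrid    91   310
Oslo       8    56
Perth     51   131
take 2 rows with smallest wind:
       days  wind
city             
Oslo      8    56
Perth    51   131
add column wind_plus_4 = t['wind'] + 4:
       days  wind  wind_plus_4
city                          
Oslo      8    56           60
Perth    51   131          135
Finally, value at row 'Oslo', column 'wind_plus_4' = 60.

60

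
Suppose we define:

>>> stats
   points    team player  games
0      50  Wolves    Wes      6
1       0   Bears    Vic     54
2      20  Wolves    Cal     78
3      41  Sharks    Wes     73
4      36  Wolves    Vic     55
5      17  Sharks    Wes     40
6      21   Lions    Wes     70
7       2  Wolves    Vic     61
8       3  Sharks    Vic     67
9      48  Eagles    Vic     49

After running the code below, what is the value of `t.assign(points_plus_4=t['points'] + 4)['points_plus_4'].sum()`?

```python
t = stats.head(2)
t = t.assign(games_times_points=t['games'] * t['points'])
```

58

take first 2 rows:
   points    team player  games
0      50  Wolves    Wes      6
1       0   Bears    Vic     54
add column games_times_points = t['games'] * t['points']:
   points    team player  games  games_times_points
0      50  Wolves    Wes      6                 300
1       0   Bears    Vic     54                   0
add column points_plus_4 = t['points'] + 4:
   points    team player  games  games_times_points  points_plus_4
0      50  Wolves    Wes      6                 300             54
1       0   Bears    Vic     54                   0              4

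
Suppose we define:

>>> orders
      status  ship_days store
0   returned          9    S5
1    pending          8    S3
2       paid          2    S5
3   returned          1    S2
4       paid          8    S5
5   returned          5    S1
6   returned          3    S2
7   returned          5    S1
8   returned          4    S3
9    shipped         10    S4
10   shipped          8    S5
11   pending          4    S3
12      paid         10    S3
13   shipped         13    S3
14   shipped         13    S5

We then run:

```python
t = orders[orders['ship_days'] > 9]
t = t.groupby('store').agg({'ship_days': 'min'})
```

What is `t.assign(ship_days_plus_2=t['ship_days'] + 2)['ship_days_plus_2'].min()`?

filter rows where ship_days > 9:
     status  ship_days store
9   shipped         10    S4
12     paid         10    S3
13  shipped         13    S3
14  shipped         13    S5
group by store, min of ship_days:
       ship_days
store           
S3            10
S4            10
S5            13
add column ship_days_plus_2 = t['ship_days'] + 2:
       ship_days  ship_days_plus_2
store                             
S3            10                12
S4            10                12
S5            13                15

12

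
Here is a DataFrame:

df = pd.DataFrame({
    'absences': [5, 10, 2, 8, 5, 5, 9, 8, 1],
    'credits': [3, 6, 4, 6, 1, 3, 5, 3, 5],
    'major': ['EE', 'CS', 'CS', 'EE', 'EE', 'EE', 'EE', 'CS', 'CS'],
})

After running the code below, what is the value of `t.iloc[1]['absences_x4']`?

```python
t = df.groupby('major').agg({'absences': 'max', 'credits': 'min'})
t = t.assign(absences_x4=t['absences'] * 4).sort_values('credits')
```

40

group by major: max(absences), min(credits):
       absences  credits
major                   
CS           10        3
EE            9        1
add column absences_x4 = t['absences'] * 4:
       absences  credits  absences_x4
major                                
CS           10        3           40
EE            9        1           36
sort by credits:
       absences  credits  absences_x4
major                                
EE            9        1           36
CS           10        3           40
Taking the value at position 1, column 'absences_x4' gives 40.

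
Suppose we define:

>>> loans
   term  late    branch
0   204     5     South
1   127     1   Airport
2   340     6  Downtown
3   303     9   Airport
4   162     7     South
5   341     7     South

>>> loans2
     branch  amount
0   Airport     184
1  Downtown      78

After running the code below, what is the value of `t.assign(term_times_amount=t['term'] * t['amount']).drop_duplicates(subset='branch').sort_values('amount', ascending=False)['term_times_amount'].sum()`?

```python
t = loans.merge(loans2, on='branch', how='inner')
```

49888

merge on 'branch' (how='inner') → 3 rows:
   term  late    branch  amount
0   127     1   Airport     184
1   340     6  Downtown      78
2   303     9   Airport     184
add column term_times_amount = t['term'] * t['amount']:
   term  late    branch  amount  term_times_amount
0   127     1   Airport     184              23368
1   340     6  Downtown      78              26520
2   303     9   Airport     184              55752
drop duplicate branch (keep=first):
   term  late    branch  amount  term_times_amount
0   127     1   Airport     184              23368
1   340     6  Downtown      78              26520
sort by amount descending:
   term  late    branch  amount  term_times_amount
0   127     1   Airport     184              23368
1   340     6  Downtown      78              26520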